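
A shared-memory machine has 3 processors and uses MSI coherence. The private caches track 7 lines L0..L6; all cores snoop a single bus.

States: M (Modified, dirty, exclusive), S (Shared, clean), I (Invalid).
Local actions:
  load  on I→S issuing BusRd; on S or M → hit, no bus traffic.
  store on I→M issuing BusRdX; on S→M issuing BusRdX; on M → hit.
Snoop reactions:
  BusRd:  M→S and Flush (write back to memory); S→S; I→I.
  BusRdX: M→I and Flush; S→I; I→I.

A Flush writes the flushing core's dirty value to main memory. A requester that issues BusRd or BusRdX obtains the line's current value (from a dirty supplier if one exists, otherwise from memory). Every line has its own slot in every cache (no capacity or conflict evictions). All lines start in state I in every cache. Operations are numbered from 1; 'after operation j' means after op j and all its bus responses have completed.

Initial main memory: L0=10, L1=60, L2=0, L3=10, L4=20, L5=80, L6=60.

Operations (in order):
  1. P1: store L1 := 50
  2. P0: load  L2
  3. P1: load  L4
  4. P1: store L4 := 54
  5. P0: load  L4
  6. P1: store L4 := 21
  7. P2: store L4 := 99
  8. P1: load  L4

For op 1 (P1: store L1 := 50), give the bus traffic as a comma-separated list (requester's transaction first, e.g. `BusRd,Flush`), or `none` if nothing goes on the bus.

bus = BusRdX

[1] P1: store L1 := 50 | P0:I, P1:M(50), P2:I | bus: BusRdX
[2] P0: load  L2 | P0:S(0), P1:I, P2:I | bus: BusRd
[3] P1: load  L4 | P0:I, P1:S(20), P2:I | bus: BusRd
[4] P1: store L4 := 54 | P0:I, P1:M(54), P2:I | bus: BusRdX
[5] P0: load  L4 | P0:S(54), P1:S(54), P2:I | bus: BusRd,Flush
[6] P1: store L4 := 21 | P0:I, P1:M(21), P2:I | bus: BusRdX
[7] P2: store L4 := 99 | P0:I, P1:I, P2:M(99) | bus: BusRdX,Flush
[8] P1: load  L4 | P0:I, P1:S(99), P2:S(99) | bus: BusRd,Flush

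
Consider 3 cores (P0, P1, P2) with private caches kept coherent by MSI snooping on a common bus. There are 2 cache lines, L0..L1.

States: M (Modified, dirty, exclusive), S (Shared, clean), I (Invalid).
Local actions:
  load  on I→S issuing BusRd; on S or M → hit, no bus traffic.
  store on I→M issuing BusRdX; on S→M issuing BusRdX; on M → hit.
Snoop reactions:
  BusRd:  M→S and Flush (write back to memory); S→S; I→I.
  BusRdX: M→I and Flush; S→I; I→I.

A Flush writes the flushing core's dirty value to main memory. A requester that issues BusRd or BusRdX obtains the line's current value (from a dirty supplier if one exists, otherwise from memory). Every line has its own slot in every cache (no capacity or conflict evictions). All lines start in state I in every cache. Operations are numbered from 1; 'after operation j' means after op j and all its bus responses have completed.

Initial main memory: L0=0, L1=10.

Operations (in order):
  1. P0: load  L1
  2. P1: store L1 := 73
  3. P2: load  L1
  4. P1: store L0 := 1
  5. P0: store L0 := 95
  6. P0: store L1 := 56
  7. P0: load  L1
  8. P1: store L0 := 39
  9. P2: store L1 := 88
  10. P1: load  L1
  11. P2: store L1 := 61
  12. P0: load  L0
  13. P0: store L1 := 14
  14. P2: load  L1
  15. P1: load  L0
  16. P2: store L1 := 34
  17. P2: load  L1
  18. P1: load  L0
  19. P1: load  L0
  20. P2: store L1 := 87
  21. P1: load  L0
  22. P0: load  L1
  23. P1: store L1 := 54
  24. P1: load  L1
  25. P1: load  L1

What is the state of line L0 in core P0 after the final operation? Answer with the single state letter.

state = S

step 1: P0: load  L1  ⟶  SII  (L1)  txn=BusRd  M[L1]=10
step 2: P1: store L1 := 73  ⟶  IMI  (L1)  txn=BusRdX  M[L1]=10
step 3: P2: load  L1  ⟶  ISS  (L1)  txn=BusRd+Flush  M[L1]=73
step 4: P1: store L0 := 1  ⟶  IMI  (L0)  txn=BusRdX  M[L0]=0
step 5: P0: store L0 := 95  ⟶  MII  (L0)  txn=BusRdX+Flush  M[L0]=1
step 6: P0: store L1 := 56  ⟶  MII  (L1)  txn=BusRdX  M[L1]=73
step 7: P0: load  L1  ⟶  MII  (L1)  txn=∅  M[L1]=73
step 8: P1: store L0 := 39  ⟶  IMI  (L0)  txn=BusRdX+Flush  M[L0]=95
step 9: P2: store L1 := 88  ⟶  IIM  (L1)  txn=BusRdX+Flush  M[L1]=56
step 10: P1: load  L1  ⟶  ISS  (L1)  txn=BusRd+Flush  M[L1]=88
step 11: P2: store L1 := 61  ⟶  IIM  (L1)  txn=BusRdX  M[L1]=88
step 12: P0: load  L0  ⟶  SSI  (L0)  txn=BusRd+Flush  M[L0]=39
step 13: P0: store L1 := 14  ⟶  MII  (L1)  txn=BusRdX+Flush  M[L1]=61
step 14: P2: load  L1  ⟶  SIS  (L1)  txn=BusRd+Flush  M[L1]=14
step 15: P1: load  L0  ⟶  SSI  (L0)  txn=∅  M[L0]=39
step 16: P2: store L1 := 34  ⟶  IIM  (L1)  txn=BusRdX  M[L1]=14
step 17: P2: load  L1  ⟶  IIM  (L1)  txn=∅  M[L1]=14
step 18: P1: load  L0  ⟶  SSI  (L0)  txn=∅  M[L0]=39
step 19: P1: load  L0  ⟶  SSI  (L0)  txn=∅  M[L0]=39
step 20: P2: store L1 := 87  ⟶  IIM  (L1)  txn=∅  M[L1]=14
step 21: P1: load  L0  ⟶  SSI  (L0)  txn=∅  M[L0]=39
step 22: P0: load  L1  ⟶  SIS  (L1)  txn=BusRd+Flush  M[L1]=87
step 23: P1: store L1 := 54  ⟶  IMI  (L1)  txn=BusRdX  M[L1]=87
step 24: P1: load  L1  ⟶  IMI  (L1)  txn=∅  M[L1]=87
step 25: P1: load  L1  ⟶  IMI  (L1)  txn=∅  M[L1]=87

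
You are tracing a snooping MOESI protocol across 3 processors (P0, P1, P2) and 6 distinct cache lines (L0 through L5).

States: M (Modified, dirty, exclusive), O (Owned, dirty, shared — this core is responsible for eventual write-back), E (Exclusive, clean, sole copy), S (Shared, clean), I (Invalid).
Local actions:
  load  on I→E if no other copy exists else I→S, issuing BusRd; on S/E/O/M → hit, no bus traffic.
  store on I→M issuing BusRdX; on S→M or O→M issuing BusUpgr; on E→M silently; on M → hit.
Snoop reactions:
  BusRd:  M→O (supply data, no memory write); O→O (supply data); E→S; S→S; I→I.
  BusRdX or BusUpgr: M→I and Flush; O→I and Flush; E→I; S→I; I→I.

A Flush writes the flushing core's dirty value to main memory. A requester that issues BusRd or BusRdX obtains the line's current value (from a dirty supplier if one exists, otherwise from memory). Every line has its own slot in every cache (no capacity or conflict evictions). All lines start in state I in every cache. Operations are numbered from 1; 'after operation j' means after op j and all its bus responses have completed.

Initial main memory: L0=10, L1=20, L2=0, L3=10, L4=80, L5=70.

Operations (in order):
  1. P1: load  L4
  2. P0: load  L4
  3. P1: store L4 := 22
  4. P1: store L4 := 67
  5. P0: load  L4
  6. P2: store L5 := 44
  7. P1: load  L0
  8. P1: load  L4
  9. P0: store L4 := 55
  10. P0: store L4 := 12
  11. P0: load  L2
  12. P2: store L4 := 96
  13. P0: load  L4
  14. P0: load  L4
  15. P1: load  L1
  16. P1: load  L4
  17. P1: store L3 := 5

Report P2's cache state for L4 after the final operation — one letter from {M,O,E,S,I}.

  op1 P1: load  L4 → I/E/I on L4; bus BusRd; mem=80
  op2 P0: load  L4 → S/S/I on L4; bus BusRd; mem=80
  op3 P1: store L4 := 22 → I/M/I on L4; bus BusUpgr; mem=80
  op4 P1: store L4 := 67 → I/M/I on L4; bus (none); mem=80
  op5 P0: load  L4 → S/O/I on L4; bus BusRd; mem=80
  op6 P2: store L5 := 44 → I/I/M on L5; bus BusRdX; mem=70
  op7 P1: load  L0 → I/E/I on L0; bus BusRd; mem=10
  op8 P1: load  L4 → S/O/I on L4; bus (none); mem=80
  op9 P0: store L4 := 55 → M/I/I on L4; bus BusUpgr Flush; mem=67
  op10 P0: store L4 := 12 → M/I/I on L4; bus (none); mem=67
  op11 P0: load  L2 → E/I/I on L2; bus BusRd; mem=0
  op12 P2: store L4 := 96 → I/I/M on L4; bus BusRdX Flush; mem=12
  op13 P0: load  L4 → S/I/O on L4; bus BusRd; mem=12
  op14 P0: load  L4 → S/I/O on L4; bus (none); mem=12
  op15 P1: load  L1 → I/E/I on L1; bus BusRd; mem=20
  op16 P1: load  L4 → S/S/O on L4; bus BusRd; mem=12
  op17 P1: store L3 := 5 → I/M/I on L3; bus BusRdX; mem=10

state = O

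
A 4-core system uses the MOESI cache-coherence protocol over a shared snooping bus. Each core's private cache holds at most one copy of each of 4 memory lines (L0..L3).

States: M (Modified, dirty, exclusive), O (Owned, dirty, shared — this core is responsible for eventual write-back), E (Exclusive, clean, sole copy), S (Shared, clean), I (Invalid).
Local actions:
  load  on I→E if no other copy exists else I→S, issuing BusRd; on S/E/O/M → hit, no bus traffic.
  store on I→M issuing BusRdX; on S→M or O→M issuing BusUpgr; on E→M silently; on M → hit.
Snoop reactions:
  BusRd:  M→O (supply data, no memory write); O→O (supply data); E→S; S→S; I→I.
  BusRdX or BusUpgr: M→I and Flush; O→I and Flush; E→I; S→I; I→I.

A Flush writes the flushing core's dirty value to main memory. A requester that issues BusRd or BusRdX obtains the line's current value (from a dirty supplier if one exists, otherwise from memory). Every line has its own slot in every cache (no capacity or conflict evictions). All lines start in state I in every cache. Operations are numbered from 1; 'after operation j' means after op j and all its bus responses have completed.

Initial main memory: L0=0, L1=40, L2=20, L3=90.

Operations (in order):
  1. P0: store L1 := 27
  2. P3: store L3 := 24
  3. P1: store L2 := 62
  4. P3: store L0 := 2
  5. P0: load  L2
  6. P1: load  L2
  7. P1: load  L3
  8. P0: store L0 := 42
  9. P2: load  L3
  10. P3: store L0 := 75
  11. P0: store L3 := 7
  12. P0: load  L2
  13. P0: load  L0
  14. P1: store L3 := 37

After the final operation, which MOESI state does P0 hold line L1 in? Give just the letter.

state = M

[1] P0: store L1 := 27 | P0:M(27), P1:I, P2:I, P3:I | bus: BusRdX
[2] P3: store L3 := 24 | P0:I, P1:I, P2:I, P3:M(24) | bus: BusRdX
[3] P1: store L2 := 62 | P0:I, P1:M(62), P2:I, P3:I | bus: BusRdX
[4] P3: store L0 := 2 | P0:I, P1:I, P2:I, P3:M(2) | bus: BusRdX
[5] P0: load  L2 | P0:S(62), P1:O(62), P2:I, P3:I | bus: BusRd
[6] P1: load  L2 | P0:S(62), P1:O(62), P2:I, P3:I | bus: none
[7] P1: load  L3 | P0:I, P1:S(24), P2:I, P3:O(24) | bus: BusRd
[8] P0: store L0 := 42 | P0:M(42), P1:I, P2:I, P3:I | bus: BusRdX,Flush
[9] P2: load  L3 | P0:I, P1:S(24), P2:S(24), P3:O(24) | bus: BusRd
[10] P3: store L0 := 75 | P0:I, P1:I, P2:I, P3:M(75) | bus: BusRdX,Flush
[11] P0: store L3 := 7 | P0:M(7), P1:I, P2:I, P3:I | bus: BusRdX,Flush
[12] P0: load  L2 | P0:S(62), P1:O(62), P2:I, P3:I | bus: none
[13] P0: load  L0 | P0:S(75), P1:I, P2:I, P3:O(75) | bus: BusRd
[14] P1: store L3 := 37 | P0:I, P1:M(37), P2:I, P3:I | bus: BusRdX,Flush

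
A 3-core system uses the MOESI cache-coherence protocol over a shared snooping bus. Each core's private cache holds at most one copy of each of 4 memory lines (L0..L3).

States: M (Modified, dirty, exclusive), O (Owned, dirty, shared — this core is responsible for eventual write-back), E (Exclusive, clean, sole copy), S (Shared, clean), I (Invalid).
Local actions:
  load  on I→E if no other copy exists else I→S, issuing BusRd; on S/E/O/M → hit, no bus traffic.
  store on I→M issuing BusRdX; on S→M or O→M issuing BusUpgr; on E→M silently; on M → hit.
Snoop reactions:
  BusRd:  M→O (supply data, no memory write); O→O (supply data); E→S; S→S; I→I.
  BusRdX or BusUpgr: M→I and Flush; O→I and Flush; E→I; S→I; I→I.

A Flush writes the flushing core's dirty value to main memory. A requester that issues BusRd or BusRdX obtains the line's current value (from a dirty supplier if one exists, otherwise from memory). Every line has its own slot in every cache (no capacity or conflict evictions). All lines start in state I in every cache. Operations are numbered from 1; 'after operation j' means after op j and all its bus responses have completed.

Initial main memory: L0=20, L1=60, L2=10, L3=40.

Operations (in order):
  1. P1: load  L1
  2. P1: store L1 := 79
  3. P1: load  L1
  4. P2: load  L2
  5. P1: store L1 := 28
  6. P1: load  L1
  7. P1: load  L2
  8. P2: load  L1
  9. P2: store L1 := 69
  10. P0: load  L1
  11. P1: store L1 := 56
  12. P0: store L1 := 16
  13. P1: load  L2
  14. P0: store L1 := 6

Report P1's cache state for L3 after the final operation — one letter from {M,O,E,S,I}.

state = I

step 1: P1: load  L1  ⟶  IEI  (L1)  txn=BusRd  M[L1]=60
step 2: P1: store L1 := 79  ⟶  IMI  (L1)  txn=∅  M[L1]=60
step 3: P1: load  L1  ⟶  IMI  (L1)  txn=∅  M[L1]=60
step 4: P2: load  L2  ⟶  IIE  (L2)  txn=BusRd  M[L2]=10
step 5: P1: store L1 := 28  ⟶  IMI  (L1)  txn=∅  M[L1]=60
step 6: P1: load  L1  ⟶  IMI  (L1)  txn=∅  M[L1]=60
step 7: P1: load  L2  ⟶  ISS  (L2)  txn=BusRd  M[L2]=10
step 8: P2: load  L1  ⟶  IOS  (L1)  txn=BusRd  M[L1]=60
step 9: P2: store L1 := 69  ⟶  IIM  (L1)  txn=BusUpgr+Flush  M[L1]=28
step 10: P0: load  L1  ⟶  SIO  (L1)  txn=BusRd  M[L1]=28
step 11: P1: store L1 := 56  ⟶  IMI  (L1)  txn=BusRdX+Flush  M[L1]=69
step 12: P0: store L1 := 16  ⟶  MII  (L1)  txn=BusRdX+Flush  M[L1]=56
step 13: P1: load  L2  ⟶  ISS  (L2)  txn=∅  M[L2]=10
step 14: P0: store L1 := 6  ⟶  MII  (L1)  txn=∅  M[L1]=56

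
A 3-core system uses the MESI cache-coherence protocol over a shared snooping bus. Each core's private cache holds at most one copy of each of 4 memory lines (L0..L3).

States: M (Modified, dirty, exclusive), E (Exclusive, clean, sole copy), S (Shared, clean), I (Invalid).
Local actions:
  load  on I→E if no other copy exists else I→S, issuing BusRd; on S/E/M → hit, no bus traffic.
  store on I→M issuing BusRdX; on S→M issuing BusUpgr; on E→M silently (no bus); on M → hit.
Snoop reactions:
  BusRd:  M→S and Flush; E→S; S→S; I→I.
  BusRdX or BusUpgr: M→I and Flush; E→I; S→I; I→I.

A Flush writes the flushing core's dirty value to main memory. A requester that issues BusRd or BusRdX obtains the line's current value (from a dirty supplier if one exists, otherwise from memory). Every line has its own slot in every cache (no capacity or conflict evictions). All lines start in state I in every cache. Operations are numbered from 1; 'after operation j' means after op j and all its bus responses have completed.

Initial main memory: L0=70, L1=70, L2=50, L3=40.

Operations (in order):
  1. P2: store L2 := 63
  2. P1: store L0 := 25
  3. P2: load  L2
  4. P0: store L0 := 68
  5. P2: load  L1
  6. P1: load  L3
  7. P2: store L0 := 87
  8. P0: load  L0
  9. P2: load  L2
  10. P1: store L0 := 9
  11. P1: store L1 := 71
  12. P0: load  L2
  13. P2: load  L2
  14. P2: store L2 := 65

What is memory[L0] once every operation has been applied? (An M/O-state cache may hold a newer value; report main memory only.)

memory[L0] = 87

  op1 P2: store L2 := 63 → I/I/M on L2; bus BusRdX; mem=50
  op2 P1: store L0 := 25 → I/M/I on L0; bus BusRdX; mem=70
  op3 P2: load  L2 → I/I/M on L2; bus (none); mem=50
  op4 P0: store L0 := 68 → M/I/I on L0; bus BusRdX Flush; mem=25
  op5 P2: load  L1 → I/I/E on L1; bus BusRd; mem=70
  op6 P1: load  L3 → I/E/I on L3; bus BusRd; mem=40
  op7 P2: store L0 := 87 → I/I/M on L0; bus BusRdX Flush; mem=68
  op8 P0: load  L0 → S/I/S on L0; bus BusRd Flush; mem=87
  op9 P2: load  L2 → I/I/M on L2; bus (none); mem=50
  op10 P1: store L0 := 9 → I/M/I on L0; bus BusRdX; mem=87
  op11 P1: store L1 := 71 → I/M/I on L1; bus BusRdX; mem=70
  op12 P0: load  L2 → S/I/S on L2; bus BusRd Flush; mem=63
  op13 P2: load  L2 → S/I/S on L2; bus (none); mem=63
  op14 P2: store L2 := 65 → I/I/M on L2; bus BusUpgr; mem=63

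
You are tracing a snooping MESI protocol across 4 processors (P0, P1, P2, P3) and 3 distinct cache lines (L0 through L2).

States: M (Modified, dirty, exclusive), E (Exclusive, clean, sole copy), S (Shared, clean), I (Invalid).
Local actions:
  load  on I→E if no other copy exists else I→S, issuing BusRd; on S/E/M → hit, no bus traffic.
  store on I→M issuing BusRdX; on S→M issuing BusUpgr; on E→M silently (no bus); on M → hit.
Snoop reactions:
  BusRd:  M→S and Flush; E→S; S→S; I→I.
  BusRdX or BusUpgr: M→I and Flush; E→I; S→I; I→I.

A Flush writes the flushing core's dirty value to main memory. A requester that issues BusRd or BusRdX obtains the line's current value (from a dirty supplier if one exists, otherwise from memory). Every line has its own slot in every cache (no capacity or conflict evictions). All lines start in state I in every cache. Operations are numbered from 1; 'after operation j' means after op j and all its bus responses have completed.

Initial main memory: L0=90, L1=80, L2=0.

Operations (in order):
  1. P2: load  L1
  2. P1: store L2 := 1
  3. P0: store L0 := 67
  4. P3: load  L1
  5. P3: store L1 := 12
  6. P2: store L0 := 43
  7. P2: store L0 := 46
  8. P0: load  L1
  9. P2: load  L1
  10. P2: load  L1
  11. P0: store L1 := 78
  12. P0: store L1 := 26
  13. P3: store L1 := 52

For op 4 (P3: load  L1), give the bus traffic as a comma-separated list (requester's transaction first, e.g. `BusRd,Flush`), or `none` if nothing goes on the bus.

  op1 P2: load  L1 → I/I/E/I on L1; bus BusRd; mem=80
  op2 P1: store L2 := 1 → I/M/I/I on L2; bus BusRdX; mem=0
  op3 P0: store L0 := 67 → M/I/I/I on L0; bus BusRdX; mem=90
  op4 P3: load  L1 → I/I/S/S on L1; bus BusRd; mem=80
  op5 P3: store L1 := 12 → I/I/I/M on L1; bus BusUpgr; mem=80
  op6 P2: store L0 := 43 → I/I/M/I on L0; bus BusRdX Flush; mem=67
  op7 P2: store L0 := 46 → I/I/M/I on L0; bus (none); mem=67
  op8 P0: load  L1 → S/I/I/S on L1; bus BusRd Flush; mem=12
  op9 P2: load  L1 → S/I/S/S on L1; bus BusRd; mem=12
  op10 P2: load  L1 → S/I/S/S on L1; bus (none); mem=12
  op11 P0: store L1 := 78 → M/I/I/I on L1; bus BusUpgr; mem=12
  op12 P0: store L1 := 26 → M/I/I/I on L1; bus (none); mem=12
  op13 P3: store L1 := 52 → I/I/I/M on L1; bus BusRdX Flush; mem=26

bus = BusRd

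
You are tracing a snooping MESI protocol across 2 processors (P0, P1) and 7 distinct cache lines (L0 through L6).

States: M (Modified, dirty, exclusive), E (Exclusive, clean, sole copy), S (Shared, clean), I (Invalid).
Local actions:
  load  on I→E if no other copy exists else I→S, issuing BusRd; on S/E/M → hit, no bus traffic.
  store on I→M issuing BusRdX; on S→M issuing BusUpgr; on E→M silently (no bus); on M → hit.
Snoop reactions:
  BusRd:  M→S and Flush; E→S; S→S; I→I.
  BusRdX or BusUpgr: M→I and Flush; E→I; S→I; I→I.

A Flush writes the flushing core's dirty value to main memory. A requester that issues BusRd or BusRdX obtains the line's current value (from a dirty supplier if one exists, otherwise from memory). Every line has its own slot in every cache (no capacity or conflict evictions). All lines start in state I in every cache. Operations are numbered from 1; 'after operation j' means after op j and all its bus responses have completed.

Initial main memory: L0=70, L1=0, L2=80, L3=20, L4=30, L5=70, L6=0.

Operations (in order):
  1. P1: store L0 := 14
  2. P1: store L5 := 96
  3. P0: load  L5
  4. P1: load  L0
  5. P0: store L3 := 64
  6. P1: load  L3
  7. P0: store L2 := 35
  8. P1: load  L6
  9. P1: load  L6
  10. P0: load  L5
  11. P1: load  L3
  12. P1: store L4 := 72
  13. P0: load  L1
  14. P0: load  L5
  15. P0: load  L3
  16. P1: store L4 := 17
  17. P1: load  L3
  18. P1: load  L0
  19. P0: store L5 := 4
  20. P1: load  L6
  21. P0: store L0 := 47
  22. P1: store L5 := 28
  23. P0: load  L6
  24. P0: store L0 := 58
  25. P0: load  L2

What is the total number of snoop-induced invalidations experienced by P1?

invalidations = 2

[1] P1: store L0 := 14 | P0:I, P1:M(14) | bus: BusRdX
[2] P1: store L5 := 96 | P0:I, P1:M(96) | bus: BusRdX
[3] P0: load  L5 | P0:S(96), P1:S(96) | bus: BusRd,Flush
[4] P1: load  L0 | P0:I, P1:M(14) | bus: none
[5] P0: store L3 := 64 | P0:M(64), P1:I | bus: BusRdX
[6] P1: load  L3 | P0:S(64), P1:S(64) | bus: BusRd,Flush
[7] P0: store L2 := 35 | P0:M(35), P1:I | bus: BusRdX
[8] P1: load  L6 | P0:I, P1:E(0) | bus: BusRd
[9] P1: load  L6 | P0:I, P1:E(0) | bus: none
[10] P0: load  L5 | P0:S(96), P1:S(96) | bus: none
[11] P1: load  L3 | P0:S(64), P1:S(64) | bus: none
[12] P1: store L4 := 72 | P0:I, P1:M(72) | bus: BusRdX
[13] P0: load  L1 | P0:E(0), P1:I | bus: BusRd
[14] P0: load  L5 | P0:S(96), P1:S(96) | bus: none
[15] P0: load  L3 | P0:S(64), P1:S(64) | bus: none
[16] P1: store L4 := 17 | P0:I, P1:M(17) | bus: none
[17] P1: load  L3 | P0:S(64), P1:S(64) | bus: none
[18] P1: load  L0 | P0:I, P1:M(14) | bus: none
[19] P0: store L5 := 4 | P0:M(4), P1:I | bus: BusUpgr
[20] P1: load  L6 | P0:I, P1:E(0) | bus: none
[21] P0: store L0 := 47 | P0:M(47), P1:I | bus: BusRdX,Flush
[22] P1: store L5 := 28 | P0:I, P1:M(28) | bus: BusRdX,Flush
[23] P0: load  L6 | P0:S(0), P1:S(0) | bus: BusRd
[24] P0: store L0 := 58 | P0:M(58), P1:I | bus: none
[25] P0: load  L2 | P0:M(35), P1:I | bus: none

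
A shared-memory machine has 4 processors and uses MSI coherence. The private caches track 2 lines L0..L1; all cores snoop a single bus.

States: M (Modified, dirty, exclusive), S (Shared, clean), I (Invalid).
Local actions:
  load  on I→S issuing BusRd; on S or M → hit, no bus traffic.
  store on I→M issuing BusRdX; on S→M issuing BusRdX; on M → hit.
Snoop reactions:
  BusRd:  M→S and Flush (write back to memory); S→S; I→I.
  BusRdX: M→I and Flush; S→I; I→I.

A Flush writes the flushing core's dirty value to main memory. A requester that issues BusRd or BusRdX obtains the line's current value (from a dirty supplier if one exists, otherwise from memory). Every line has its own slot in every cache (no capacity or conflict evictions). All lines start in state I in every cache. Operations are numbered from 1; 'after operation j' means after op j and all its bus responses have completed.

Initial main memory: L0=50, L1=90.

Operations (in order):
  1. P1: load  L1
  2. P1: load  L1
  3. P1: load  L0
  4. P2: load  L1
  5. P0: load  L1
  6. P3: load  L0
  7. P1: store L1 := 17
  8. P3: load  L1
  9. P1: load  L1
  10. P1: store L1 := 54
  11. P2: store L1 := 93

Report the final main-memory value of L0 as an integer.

memory[L0] = 50

1. P1: load  L1  bus=[BusRd]  L1: P0=I P1=S P2=I P3=I  mem[L1]=90
2. P1: load  L1  bus=[-]  L1: P0=I P1=S P2=I P3=I  mem[L1]=90
3. P1: load  L0  bus=[BusRd]  L0: P0=I P1=S P2=I P3=I  mem[L0]=50
4. P2: load  L1  bus=[BusRd]  L1: P0=I P1=S P2=S P3=I  mem[L1]=90
5. P0: load  L1  bus=[BusRd]  L1: P0=S P1=S P2=S P3=I  mem[L1]=90
6. P3: load  L0  bus=[BusRd]  L0: P0=I P1=S P2=I P3=S  mem[L0]=50
7. P1: store L1 := 17  bus=[BusRdX]  L1: P0=I P1=M P2=I P3=I  mem[L1]=90
8. P3: load  L1  bus=[BusRd,Flush]  L1: P0=I P1=S P2=I P3=S  mem[L1]=17
9. P1: load  L1  bus=[-]  L1: P0=I P1=S P2=I P3=S  mem[L1]=17
10. P1: store L1 := 54  bus=[BusRdX]  L1: P0=I P1=M P2=I P3=I  mem[L1]=17
11. P2: store L1 := 93  bus=[BusRdX,Flush]  L1: P0=I P1=I P2=M P3=I  mem[L1]=54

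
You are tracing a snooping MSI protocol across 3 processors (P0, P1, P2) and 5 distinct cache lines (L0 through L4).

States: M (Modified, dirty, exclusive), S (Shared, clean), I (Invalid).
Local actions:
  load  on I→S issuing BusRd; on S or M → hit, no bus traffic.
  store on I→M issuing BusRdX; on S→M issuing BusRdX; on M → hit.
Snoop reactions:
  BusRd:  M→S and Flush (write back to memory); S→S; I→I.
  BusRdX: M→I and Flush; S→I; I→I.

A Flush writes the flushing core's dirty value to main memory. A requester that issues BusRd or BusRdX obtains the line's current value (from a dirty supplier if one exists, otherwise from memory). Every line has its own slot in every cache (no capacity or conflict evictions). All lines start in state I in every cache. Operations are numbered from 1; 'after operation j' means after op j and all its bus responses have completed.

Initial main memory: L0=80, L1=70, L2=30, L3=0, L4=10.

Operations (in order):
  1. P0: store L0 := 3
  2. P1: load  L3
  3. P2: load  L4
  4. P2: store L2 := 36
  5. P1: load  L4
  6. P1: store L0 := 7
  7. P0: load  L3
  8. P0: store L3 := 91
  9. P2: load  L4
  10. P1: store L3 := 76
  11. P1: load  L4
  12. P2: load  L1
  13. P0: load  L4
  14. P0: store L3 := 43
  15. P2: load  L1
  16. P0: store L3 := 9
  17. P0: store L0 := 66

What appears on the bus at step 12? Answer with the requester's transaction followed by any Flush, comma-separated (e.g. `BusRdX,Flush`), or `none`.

bus = BusRd

[1] P0: store L0 := 3 | P0:M(3), P1:I, P2:I | bus: BusRdX
[2] P1: load  L3 | P0:I, P1:S(0), P2:I | bus: BusRd
[3] P2: load  L4 | P0:I, P1:I, P2:S(10) | bus: BusRd
[4] P2: store L2 := 36 | P0:I, P1:I, P2:M(36) | bus: BusRdX
[5] P1: load  L4 | P0:I, P1:S(10), P2:S(10) | bus: BusRd
[6] P1: store L0 := 7 | P0:I, P1:M(7), P2:I | bus: BusRdX,Flush
[7] P0: load  L3 | P0:S(0), P1:S(0), P2:I | bus: BusRd
[8] P0: store L3 := 91 | P0:M(91), P1:I, P2:I | bus: BusRdX
[9] P2: load  L4 | P0:I, P1:S(10), P2:S(10) | bus: none
[10] P1: store L3 := 76 | P0:I, P1:M(76), P2:I | bus: BusRdX,Flush
[11] P1: load  L4 | P0:I, P1:S(10), P2:S(10) | bus: none
[12] P2: load  L1 | P0:I, P1:I, P2:S(70) | bus: BusRd
[13] P0: load  L4 | P0:S(10), P1:S(10), P2:S(10) | bus: BusRd
[14] P0: store L3 := 43 | P0:M(43), P1:I, P2:I | bus: BusRdX,Flush
[15] P2: load  L1 | P0:I, P1:I, P2:S(70) | bus: none
[16] P0: store L3 := 9 | P0:M(9), P1:I, P2:I | bus: none
[17] P0: store L0 := 66 | P0:M(66), P1:I, P2:I | bus: BusRdX,Flush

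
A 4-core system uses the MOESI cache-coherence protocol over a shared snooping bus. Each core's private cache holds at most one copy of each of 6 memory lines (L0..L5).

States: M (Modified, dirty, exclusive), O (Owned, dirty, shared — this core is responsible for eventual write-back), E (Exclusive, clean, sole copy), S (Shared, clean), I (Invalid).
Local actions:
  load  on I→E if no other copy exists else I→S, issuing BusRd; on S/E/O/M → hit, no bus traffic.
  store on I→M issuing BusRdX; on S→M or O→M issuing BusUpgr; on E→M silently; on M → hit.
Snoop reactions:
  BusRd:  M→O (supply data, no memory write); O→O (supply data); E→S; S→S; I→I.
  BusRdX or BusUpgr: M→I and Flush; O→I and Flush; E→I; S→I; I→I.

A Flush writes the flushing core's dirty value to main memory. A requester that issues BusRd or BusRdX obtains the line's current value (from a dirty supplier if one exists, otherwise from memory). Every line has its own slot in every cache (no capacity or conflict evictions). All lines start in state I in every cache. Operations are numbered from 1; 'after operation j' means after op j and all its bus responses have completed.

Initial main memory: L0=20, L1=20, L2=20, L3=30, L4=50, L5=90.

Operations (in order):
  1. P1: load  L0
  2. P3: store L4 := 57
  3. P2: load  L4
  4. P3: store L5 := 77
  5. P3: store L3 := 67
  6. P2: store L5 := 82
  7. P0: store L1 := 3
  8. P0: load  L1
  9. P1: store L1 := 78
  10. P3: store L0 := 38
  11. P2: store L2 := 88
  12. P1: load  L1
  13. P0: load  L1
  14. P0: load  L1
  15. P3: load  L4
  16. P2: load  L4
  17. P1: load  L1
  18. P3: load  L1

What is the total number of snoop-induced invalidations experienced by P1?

invalidations = 1

[1] P1: load  L0 | P0:I, P1:E(20), P2:I, P3:I | bus: BusRd
[2] P3: store L4 := 57 | P0:I, P1:I, P2:I, P3:M(57) | bus: BusRdX
[3] P2: load  L4 | P0:I, P1:I, P2:S(57), P3:O(57) | bus: BusRd
[4] P3: store L5 := 77 | P0:I, P1:I, P2:I, P3:M(77) | bus: BusRdX
[5] P3: store L3 := 67 | P0:I, P1:I, P2:I, P3:M(67) | bus: BusRdX
[6] P2: store L5 := 82 | P0:I, P1:I, P2:M(82), P3:I | bus: BusRdX,Flush
[7] P0: store L1 := 3 | P0:M(3), P1:I, P2:I, P3:I | bus: BusRdX
[8] P0: load  L1 | P0:M(3), P1:I, P2:I, P3:I | bus: none
[9] P1: store L1 := 78 | P0:I, P1:M(78), P2:I, P3:I | bus: BusRdX,Flush
[10] P3: store L0 := 38 | P0:I, P1:I, P2:I, P3:M(38) | bus: BusRdX
[11] P2: store L2 := 88 | P0:I, P1:I, P2:M(88), P3:I | bus: BusRdX
[12] P1: load  L1 | P0:I, P1:M(78), P2:I, P3:I | bus: none
[13] P0: load  L1 | P0:S(78), P1:O(78), P2:I, P3:I | bus: BusRd
[14] P0: load  L1 | P0:S(78), P1:O(78), P2:I, P3:I | bus: none
[15] P3: load  L4 | P0:I, P1:I, P2:S(57), P3:O(57) | bus: none
[16] P2: load  L4 | P0:I, P1:I, P2:S(57), P3:O(57) | bus: none
[17] P1: load  L1 | P0:S(78), P1:O(78), P2:I, P3:I | bus: none
[18] P3: load  L1 | P0:S(78), P1:O(78), P2:I, P3:S(78) | bus: BusRd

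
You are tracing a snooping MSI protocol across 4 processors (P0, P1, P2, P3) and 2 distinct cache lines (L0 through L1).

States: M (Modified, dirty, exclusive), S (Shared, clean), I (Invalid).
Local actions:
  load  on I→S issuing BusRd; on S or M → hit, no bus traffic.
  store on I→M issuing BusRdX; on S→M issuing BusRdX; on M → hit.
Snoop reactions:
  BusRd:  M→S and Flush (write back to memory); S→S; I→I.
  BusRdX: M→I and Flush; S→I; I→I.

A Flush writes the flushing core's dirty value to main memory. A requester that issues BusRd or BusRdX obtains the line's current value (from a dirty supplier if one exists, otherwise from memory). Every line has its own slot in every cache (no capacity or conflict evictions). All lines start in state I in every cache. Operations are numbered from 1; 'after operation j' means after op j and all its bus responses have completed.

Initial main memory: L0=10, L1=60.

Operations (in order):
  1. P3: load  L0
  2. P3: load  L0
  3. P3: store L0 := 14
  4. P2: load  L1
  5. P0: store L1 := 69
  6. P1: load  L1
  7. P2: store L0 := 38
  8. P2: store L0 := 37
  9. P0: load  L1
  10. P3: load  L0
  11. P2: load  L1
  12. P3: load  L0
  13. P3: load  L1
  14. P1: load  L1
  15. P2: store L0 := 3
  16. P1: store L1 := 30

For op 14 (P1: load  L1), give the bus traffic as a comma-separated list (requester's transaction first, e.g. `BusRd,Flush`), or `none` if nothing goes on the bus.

bus = none

[1] P3: load  L0 | P0:I, P1:I, P2:I, P3:S(10) | bus: BusRd
[2] P3: load  L0 | P0:I, P1:I, P2:I, P3:S(10) | bus: none
[3] P3: store L0 := 14 | P0:I, P1:I, P2:I, P3:M(14) | bus: BusRdX
[4] P2: load  L1 | P0:I, P1:I, P2:S(60), P3:I | bus: BusRd
[5] P0: store L1 := 69 | P0:M(69), P1:I, P2:I, P3:I | bus: BusRdX
[6] P1: load  L1 | P0:S(69), P1:S(69), P2:I, P3:I | bus: BusRd,Flush
[7] P2: store L0 := 38 | P0:I, P1:I, P2:M(38), P3:I | bus: BusRdX,Flush
[8] P2: store L0 := 37 | P0:I, P1:I, P2:M(37), P3:I | bus: none
[9] P0: load  L1 | P0:S(69), P1:S(69), P2:I, P3:I | bus: none
[10] P3: load  L0 | P0:I, P1:I, P2:S(37), P3:S(37) | bus: BusRd,Flush
[11] P2: load  L1 | P0:S(69), P1:S(69), P2:S(69), P3:I | bus: BusRd
[12] P3: load  L0 | P0:I, P1:I, P2:S(37), P3:S(37) | bus: none
[13] P3: load  L1 | P0:S(69), P1:S(69), P2:S(69), P3:S(69) | bus: BusRd
[14] P1: load  L1 | P0:S(69), P1:S(69), P2:S(69), P3:S(69) | bus: none
[15] P2: store L0 := 3 | P0:I, P1:I, P2:M(3), P3:I | bus: BusRdX
[16] P1: store L1 := 30 | P0:I, P1:M(30), P2:I, P3:I | bus: BusRdX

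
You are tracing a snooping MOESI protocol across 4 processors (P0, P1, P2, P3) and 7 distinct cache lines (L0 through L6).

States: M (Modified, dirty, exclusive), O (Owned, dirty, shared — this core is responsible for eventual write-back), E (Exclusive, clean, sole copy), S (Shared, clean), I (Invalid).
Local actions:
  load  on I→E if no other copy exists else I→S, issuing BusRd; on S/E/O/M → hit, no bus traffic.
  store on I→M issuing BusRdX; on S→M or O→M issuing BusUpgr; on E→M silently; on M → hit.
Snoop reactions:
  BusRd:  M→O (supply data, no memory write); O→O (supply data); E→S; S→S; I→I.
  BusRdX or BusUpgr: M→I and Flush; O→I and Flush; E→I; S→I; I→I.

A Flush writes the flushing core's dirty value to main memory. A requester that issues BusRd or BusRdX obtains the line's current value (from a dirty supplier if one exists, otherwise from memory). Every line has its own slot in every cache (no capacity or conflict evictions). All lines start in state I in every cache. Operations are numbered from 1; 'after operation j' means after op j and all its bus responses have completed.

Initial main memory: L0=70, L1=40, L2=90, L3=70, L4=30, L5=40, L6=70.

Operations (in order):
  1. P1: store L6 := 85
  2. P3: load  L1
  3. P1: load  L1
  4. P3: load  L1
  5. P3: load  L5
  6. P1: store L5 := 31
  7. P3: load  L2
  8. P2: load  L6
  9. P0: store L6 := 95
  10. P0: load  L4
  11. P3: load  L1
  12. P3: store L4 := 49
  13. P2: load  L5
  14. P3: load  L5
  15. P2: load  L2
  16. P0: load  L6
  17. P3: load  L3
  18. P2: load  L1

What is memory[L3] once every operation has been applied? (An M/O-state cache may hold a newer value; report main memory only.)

memory[L3] = 70

1. P1: store L6 := 85  bus=[BusRdX]  L6: P0=I P1=M P2=I P3=I  mem[L6]=70
2. P3: load  L1  bus=[BusRd]  L1: P0=I P1=I P2=I P3=E  mem[L1]=40
3. P1: load  L1  bus=[BusRd]  L1: P0=I P1=S P2=I P3=S  mem[L1]=40
4. P3: load  L1  bus=[-]  L1: P0=I P1=S P2=I P3=S  mem[L1]=40
5. P3: load  L5  bus=[BusRd]  L5: P0=I P1=I P2=I P3=E  mem[L5]=40
6. P1: store L5 := 31  bus=[BusRdX]  L5: P0=I P1=M P2=I P3=I  mem[L5]=40
7. P3: load  L2  bus=[BusRd]  L2: P0=I P1=I P2=I P3=E  mem[L2]=90
8. P2: load  L6  bus=[BusRd]  L6: P0=I P1=O P2=S P3=I  mem[L6]=70
9. P0: store L6 := 95  bus=[BusRdX,Flush]  L6: P0=M P1=I P2=I P3=I  mem[L6]=85
10. P0: load  L4  bus=[BusRd]  L4: P0=E P1=I P2=I P3=I  mem[L4]=30
11. P3: load  L1  bus=[-]  L1: P0=I P1=S P2=I P3=S  mem[L1]=40
12. P3: store L4 := 49  bus=[BusRdX]  L4: P0=I P1=I P2=I P3=M  mem[L4]=30
13. P2: load  L5  bus=[BusRd]  L5: P0=I P1=O P2=S P3=I  mem[L5]=40
14. P3: load  L5  bus=[BusRd]  L5: P0=I P1=O P2=S P3=S  mem[L5]=40
15. P2: load  L2  bus=[BusRd]  L2: P0=I P1=I P2=S P3=S  mem[L2]=90
16. P0: load  L6  bus=[-]  L6: P0=M P1=I P2=I P3=I  mem[L6]=85
17. P3: load  L3  bus=[BusRd]  L3: P0=I P1=I P2=I P3=E  mem[L3]=70
18. P2: load  L1  bus=[BusRd]  L1: P0=I P1=S P2=S P3=S  mem[L1]=40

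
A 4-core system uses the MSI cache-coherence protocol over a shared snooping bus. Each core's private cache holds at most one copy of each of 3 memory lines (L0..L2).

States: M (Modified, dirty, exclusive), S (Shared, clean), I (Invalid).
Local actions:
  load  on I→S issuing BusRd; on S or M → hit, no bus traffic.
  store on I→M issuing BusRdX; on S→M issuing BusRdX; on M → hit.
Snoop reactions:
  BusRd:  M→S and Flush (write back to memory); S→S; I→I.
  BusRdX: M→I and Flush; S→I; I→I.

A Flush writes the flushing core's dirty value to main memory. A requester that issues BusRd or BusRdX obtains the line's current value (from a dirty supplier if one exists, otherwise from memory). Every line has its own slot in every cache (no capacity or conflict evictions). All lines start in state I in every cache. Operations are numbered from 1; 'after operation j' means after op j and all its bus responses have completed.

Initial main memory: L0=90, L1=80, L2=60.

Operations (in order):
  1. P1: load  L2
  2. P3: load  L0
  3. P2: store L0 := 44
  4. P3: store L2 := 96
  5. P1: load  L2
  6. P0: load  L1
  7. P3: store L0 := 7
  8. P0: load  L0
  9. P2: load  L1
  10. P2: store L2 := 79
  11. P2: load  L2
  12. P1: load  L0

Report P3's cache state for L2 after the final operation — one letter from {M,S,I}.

state = I

1. P1: load  L2  bus=[BusRd]  L2: P0=I P1=S P2=I P3=I  mem[L2]=60
2. P3: load  L0  bus=[BusRd]  L0: P0=I P1=I P2=I P3=S  mem[L0]=90
3. P2: store L0 := 44  bus=[BusRdX]  L0: P0=I P1=I P2=M P3=I  mem[L0]=90
4. P3: store L2 := 96  bus=[BusRdX]  L2: P0=I P1=I P2=I P3=M  mem[L2]=60
5. P1: load  L2  bus=[BusRd,Flush]  L2: P0=I P1=S P2=I P3=S  mem[L2]=96
6. P0: load  L1  bus=[BusRd]  L1: P0=S P1=I P2=I P3=I  mem[L1]=80
7. P3: store L0 := 7  bus=[BusRdX,Flush]  L0: P0=I P1=I P2=I P3=M  mem[L0]=44
8. P0: load  L0  bus=[BusRd,Flush]  L0: P0=S P1=I P2=I P3=S  mem[L0]=7
9. P2: load  L1  bus=[BusRd]  L1: P0=S P1=I P2=S P3=I  mem[L1]=80
10. P2: store L2 := 79  bus=[BusRdX]  L2: P0=I P1=I P2=M P3=I  mem[L2]=96
11. P2: load  L2  bus=[-]  L2: P0=I P1=I P2=M P3=I  mem[L2]=96
12. P1: load  L0  bus=[BusRd]  L0: P0=S P1=S P2=I P3=S  mem[L0]=7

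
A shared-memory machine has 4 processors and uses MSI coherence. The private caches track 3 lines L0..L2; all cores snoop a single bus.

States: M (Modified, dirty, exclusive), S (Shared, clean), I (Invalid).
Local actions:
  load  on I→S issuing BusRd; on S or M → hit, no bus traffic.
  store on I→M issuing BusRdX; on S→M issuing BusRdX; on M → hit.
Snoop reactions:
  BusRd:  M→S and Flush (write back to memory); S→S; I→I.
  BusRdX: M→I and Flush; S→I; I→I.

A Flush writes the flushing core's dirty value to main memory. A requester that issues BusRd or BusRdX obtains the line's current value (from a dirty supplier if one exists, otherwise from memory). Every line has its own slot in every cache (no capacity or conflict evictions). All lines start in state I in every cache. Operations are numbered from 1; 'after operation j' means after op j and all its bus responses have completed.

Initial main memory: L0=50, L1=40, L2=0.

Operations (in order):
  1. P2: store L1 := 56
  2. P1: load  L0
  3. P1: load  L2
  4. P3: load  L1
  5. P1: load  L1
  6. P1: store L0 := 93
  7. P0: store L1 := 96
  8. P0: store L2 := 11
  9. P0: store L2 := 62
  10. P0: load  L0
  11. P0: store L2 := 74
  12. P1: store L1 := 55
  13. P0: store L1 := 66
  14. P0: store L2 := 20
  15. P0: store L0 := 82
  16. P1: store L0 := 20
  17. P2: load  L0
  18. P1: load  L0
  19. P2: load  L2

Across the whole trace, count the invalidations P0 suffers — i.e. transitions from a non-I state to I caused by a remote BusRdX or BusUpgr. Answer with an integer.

step 1: P2: store L1 := 56  ⟶  IIMI  (L1)  txn=BusRdX  M[L1]=40
step 2: P1: load  L0  ⟶  ISII  (L0)  txn=BusRd  M[L0]=50
step 3: P1: load  L2  ⟶  ISII  (L2)  txn=BusRd  M[L2]=0
step 4: P3: load  L1  ⟶  IISS  (L1)  txn=BusRd+Flush  M[L1]=56
step 5: P1: load  L1  ⟶  ISSS  (L1)  txn=BusRd  M[L1]=56
step 6: P1: store L0 := 93  ⟶  IMII  (L0)  txn=BusRdX  M[L0]=50
step 7: P0: store L1 := 96  ⟶  MIII  (L1)  txn=BusRdX  M[L1]=56
step 8: P0: store L2 := 11  ⟶  MIII  (L2)  txn=BusRdX  M[L2]=0
step 9: P0: store L2 := 62  ⟶  MIII  (L2)  txn=∅  M[L2]=0
step 10: P0: load  L0  ⟶  SSII  (L0)  txn=BusRd+Flush  M[L0]=93
step 11: P0: store L2 := 74  ⟶  MIII  (L2)  txn=∅  M[L2]=0
step 12: P1: store L1 := 55  ⟶  IMII  (L1)  txn=BusRdX+Flush  M[L1]=96
step 13: P0: store L1 := 66  ⟶  MIII  (L1)  txn=BusRdX+Flush  M[L1]=55
step 14: P0: store L2 := 20  ⟶  MIII  (L2)  txn=∅  M[L2]=0
step 15: P0: store L0 := 82  ⟶  MIII  (L0)  txn=BusRdX  M[L0]=93
step 16: P1: store L0 := 20  ⟶  IMII  (L0)  txn=BusRdX+Flush  M[L0]=82
step 17: P2: load  L0  ⟶  ISSI  (L0)  txn=BusRd+Flush  M[L0]=20
step 18: P1: load  L0  ⟶  ISSI  (L0)  txn=∅  M[L0]=20
step 19: P2: load  L2  ⟶  SISI  (L2)  txn=BusRd+Flush  M[L2]=20

invalidations = 2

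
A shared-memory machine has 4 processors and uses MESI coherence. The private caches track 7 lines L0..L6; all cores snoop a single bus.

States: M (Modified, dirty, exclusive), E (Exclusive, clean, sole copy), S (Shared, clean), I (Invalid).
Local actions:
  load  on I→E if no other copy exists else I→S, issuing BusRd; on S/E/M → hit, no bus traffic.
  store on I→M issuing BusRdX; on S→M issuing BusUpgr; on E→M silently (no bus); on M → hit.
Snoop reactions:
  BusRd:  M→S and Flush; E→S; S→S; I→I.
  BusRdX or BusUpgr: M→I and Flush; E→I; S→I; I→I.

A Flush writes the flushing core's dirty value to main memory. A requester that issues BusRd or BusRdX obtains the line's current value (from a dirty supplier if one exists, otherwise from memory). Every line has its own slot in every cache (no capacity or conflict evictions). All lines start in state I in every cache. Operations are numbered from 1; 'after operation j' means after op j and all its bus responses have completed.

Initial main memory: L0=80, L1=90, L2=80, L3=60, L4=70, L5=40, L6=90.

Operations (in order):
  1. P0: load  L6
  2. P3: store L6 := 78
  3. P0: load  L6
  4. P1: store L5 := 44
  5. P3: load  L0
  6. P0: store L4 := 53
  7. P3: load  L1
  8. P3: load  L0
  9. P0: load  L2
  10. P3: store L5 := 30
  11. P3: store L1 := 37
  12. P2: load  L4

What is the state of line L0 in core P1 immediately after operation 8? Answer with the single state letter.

state = I

  op1 P0: load  L6 → E/I/I/I on L6; bus BusRd; mem=90
  op2 P3: store L6 := 78 → I/I/I/M on L6; bus BusRdX; mem=90
  op3 P0: load  L6 → S/I/I/S on L6; bus BusRd Flush; mem=78
  op4 P1: store L5 := 44 → I/M/I/I on L5; bus BusRdX; mem=40
  op5 P3: load  L0 → I/I/I/E on L0; bus BusRd; mem=80
  op6 P0: store L4 := 53 → M/I/I/I on L4; bus BusRdX; mem=70
  op7 P3: load  L1 → I/I/I/E on L1; bus BusRd; mem=90
  op8 P3: load  L0 → I/I/I/E on L0; bus (none); mem=80
  op9 P0: load  L2 → E/I/I/I on L2; bus BusRd; mem=80
  op10 P3: store L5 := 30 → I/I/I/M on L5; bus BusRdX Flush; mem=44
  op11 P3: store L1 := 37 → I/I/I/M on L1; bus (none); mem=90
  op12 P2: load  L4 → S/I/S/I on L4; bus BusRd Flush; mem=53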